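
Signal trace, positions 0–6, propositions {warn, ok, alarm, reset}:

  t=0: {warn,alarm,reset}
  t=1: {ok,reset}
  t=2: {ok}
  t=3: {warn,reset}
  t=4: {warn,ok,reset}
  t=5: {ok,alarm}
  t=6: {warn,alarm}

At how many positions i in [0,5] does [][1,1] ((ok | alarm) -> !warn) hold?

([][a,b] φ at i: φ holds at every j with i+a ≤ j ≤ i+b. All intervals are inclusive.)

4

Evaluate at each i in [0,5]:
  i=0: ✓ (all of [1,1])
  i=1: ✓ (all of [2,2])
  i=2: ✓ (all of [3,3])
  i=3: ✗ (fails at j=4)
  i=4: ✓ (all of [5,5])
  i=5: ✗ (fails at j=6)
Positions where it holds: {0, 1, 2, 4} → 4.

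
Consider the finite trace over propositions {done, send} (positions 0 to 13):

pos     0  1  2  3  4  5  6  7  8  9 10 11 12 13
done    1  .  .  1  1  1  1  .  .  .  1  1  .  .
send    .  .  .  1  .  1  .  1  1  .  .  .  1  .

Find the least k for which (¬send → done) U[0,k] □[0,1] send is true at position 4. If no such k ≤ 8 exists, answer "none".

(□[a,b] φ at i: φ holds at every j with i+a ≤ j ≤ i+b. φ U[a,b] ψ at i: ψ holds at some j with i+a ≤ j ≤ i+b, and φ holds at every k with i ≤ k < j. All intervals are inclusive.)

3

Need earliest j ≥ 4 with □[0,1] send, and (¬send → done) at every k in [4,j-1].
  j=4: rhs fails.
  j=5: rhs fails.
  j=6: rhs fails.
  j=7: rhs holds; lhs holds on [4,6]. k = 3.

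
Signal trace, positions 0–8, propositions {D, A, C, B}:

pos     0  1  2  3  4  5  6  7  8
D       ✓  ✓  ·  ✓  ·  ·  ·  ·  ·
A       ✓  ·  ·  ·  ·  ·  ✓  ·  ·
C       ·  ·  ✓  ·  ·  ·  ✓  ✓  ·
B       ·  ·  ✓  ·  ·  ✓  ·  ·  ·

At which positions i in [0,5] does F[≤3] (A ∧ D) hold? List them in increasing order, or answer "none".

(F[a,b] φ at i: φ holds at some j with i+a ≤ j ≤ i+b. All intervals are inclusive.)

0

Evaluate at each i in [0,5]:
  i=0: ✓ (witness j=0)
  i=1: ✗ (none in [1,4])
  i=2: ✗ (none in [2,5])
  i=3: ✗ (none in [3,6])
  i=4: ✗ (none in [4,7])
  i=5: ✗ (none in [5,8])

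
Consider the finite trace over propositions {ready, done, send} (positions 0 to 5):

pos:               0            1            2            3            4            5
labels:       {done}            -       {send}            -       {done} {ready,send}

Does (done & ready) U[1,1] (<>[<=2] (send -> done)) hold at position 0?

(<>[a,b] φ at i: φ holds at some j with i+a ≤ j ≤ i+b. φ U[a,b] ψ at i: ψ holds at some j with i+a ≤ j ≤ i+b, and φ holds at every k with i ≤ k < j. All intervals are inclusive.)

Need some j in [1,1] with <>[<=2] (send -> done), and (done & ready) at every k in [0,j-1].
  j=1: <>[<=2] (send -> done) holds, but (done & ready) fails at k=0 → not this j.
No j in the window works → until fails.

No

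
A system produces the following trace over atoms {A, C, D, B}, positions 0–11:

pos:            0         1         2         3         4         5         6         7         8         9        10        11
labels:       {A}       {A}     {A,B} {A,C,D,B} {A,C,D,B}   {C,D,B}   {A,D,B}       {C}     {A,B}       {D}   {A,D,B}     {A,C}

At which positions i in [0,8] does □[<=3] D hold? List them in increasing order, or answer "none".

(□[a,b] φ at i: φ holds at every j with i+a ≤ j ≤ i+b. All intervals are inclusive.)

Evaluate at each i in [0,8]:
  i=0: ✗ (fails at j=0)
  i=1: ✗ (fails at j=1)
  i=2: ✗ (fails at j=2)
  i=3: ✓ (all of [3,6])
  i=4: ✗ (fails at j=7)
  i=5: ✗ (fails at j=7)
  i=6: ✗ (fails at j=7)
  i=7: ✗ (fails at j=7)
  i=8: ✗ (fails at j=8)

3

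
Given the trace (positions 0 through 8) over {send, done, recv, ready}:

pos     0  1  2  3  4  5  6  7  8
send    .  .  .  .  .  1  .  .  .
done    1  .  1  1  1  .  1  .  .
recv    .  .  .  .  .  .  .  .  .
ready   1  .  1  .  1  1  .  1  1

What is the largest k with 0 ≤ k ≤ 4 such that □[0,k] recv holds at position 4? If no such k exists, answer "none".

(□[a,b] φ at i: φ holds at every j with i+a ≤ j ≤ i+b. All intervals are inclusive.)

none

recv must hold from j=4 onward; find where it first fails.
  j=4: fails → no k works.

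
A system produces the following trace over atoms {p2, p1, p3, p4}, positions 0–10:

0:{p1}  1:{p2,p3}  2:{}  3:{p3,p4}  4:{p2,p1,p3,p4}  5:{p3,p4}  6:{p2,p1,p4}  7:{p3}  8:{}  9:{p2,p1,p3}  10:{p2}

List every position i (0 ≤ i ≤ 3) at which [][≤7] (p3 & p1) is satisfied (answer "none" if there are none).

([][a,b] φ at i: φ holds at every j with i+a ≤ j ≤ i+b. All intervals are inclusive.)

Evaluate at each i in [0,3]:
  i=0: ✗ (fails at j=0)
  i=1: ✗ (fails at j=1)
  i=2: ✗ (fails at j=2)
  i=3: ✗ (fails at j=3)

none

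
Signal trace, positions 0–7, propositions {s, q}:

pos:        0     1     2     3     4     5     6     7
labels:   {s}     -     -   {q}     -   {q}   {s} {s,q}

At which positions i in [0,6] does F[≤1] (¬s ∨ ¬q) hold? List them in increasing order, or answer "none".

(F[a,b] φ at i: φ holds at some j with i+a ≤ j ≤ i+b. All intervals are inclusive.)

Evaluate at each i in [0,6]:
  i=0: ✓ (witness j=0)
  i=1: ✓ (witness j=1)
  i=2: ✓ (witness j=2)
  i=3: ✓ (witness j=3)
  i=4: ✓ (witness j=4)
  i=5: ✓ (witness j=5)
  i=6: ✓ (witness j=6)

0, 1, 2, 3, 4, 5, 6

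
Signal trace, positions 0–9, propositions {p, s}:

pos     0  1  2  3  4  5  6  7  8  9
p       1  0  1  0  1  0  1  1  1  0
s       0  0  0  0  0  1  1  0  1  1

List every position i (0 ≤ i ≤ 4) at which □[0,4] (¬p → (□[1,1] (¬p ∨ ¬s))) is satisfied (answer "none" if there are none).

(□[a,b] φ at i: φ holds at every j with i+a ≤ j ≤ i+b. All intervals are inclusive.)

Evaluate at each i in [0,4]:
  i=0: ✓ (all of [0,4])
  i=1: ✗ (fails at j=5)
  i=2: ✗ (fails at j=5)
  i=3: ✗ (fails at j=5)
  i=4: ✗ (fails at j=5)

0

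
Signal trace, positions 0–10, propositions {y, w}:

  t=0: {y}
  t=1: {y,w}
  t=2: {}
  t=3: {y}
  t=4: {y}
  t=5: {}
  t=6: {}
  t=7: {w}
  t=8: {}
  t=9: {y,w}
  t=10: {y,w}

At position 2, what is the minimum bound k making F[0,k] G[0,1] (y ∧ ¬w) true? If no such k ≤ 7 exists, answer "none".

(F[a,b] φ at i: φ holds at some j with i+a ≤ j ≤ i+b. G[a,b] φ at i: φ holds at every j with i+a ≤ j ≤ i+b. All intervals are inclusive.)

Scan j = 2,3,… for G[0,1] (y ∧ ¬w):
  j=2: fails
  j=3: holds
First hit at j=3, so smallest k = 3-2 = 1.

1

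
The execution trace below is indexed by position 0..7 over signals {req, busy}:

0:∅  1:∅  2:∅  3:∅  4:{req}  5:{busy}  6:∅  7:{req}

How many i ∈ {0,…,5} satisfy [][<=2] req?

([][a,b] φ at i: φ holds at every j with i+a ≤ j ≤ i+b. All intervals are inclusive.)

Evaluate at each i in [0,5]:
  i=0: ✗ (fails at j=0)
  i=1: ✗ (fails at j=1)
  i=2: ✗ (fails at j=2)
  i=3: ✗ (fails at j=3)
  i=4: ✗ (fails at j=5)
  i=5: ✗ (fails at j=5)
Positions where it holds: {} → 0.

0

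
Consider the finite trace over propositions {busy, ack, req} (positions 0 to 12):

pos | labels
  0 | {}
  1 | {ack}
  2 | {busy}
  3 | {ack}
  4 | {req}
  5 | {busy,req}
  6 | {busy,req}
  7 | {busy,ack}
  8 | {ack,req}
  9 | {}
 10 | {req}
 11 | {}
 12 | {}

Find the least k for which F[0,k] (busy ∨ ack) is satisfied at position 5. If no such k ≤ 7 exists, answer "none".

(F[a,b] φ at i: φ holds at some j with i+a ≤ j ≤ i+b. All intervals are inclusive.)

0

Scan j = 5,6,… for (busy ∨ ack):
  j=5: holds
First hit at j=5, so smallest k = 5-5 = 0.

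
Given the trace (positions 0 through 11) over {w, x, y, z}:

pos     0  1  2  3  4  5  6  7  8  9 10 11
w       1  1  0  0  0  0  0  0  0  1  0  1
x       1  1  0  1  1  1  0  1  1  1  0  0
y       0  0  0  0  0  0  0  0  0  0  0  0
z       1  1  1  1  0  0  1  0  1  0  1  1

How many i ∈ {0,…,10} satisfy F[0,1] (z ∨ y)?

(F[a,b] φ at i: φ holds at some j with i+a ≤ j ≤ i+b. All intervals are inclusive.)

10

Evaluate at each i in [0,10]:
  i=0: ✓ (witness j=0)
  i=1: ✓ (witness j=1)
  i=2: ✓ (witness j=2)
  i=3: ✓ (witness j=3)
  i=4: ✗ (none in [4,5])
  i=5: ✓ (witness j=6)
  i=6: ✓ (witness j=6)
  i=7: ✓ (witness j=8)
  i=8: ✓ (witness j=8)
  i=9: ✓ (witness j=10)
  i=10: ✓ (witness j=10)
Positions where it holds: {0, 1, 2, 3, 5, 6, 7, 8, 9, 10} → 10.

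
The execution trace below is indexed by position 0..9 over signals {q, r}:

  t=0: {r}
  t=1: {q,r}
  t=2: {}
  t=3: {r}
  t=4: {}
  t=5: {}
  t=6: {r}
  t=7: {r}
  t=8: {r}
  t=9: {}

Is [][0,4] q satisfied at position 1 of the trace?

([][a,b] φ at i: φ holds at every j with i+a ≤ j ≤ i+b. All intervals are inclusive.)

Check q at every j in [1,5]:
  j=1: true
  j=2: false
  j=3: false
  j=4: false
  j=5: false
Fails at j=2 → formula fails.

No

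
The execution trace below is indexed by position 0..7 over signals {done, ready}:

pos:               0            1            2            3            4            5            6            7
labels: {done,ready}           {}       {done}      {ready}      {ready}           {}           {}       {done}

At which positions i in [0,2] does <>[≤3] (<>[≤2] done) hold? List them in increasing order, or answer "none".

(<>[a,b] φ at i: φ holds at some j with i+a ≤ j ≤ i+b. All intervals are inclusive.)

Evaluate at each i in [0,2]:
  i=0: ✓ (witness j=0)
  i=1: ✓ (witness j=1)
  i=2: ✓ (witness j=2)

0, 1, 2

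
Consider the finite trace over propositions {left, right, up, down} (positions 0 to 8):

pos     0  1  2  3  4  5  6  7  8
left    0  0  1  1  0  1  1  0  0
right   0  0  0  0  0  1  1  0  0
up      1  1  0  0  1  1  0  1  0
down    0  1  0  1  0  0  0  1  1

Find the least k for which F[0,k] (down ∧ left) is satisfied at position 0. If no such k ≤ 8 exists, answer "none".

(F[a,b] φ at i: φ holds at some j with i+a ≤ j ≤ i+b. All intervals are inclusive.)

Scan j = 0,1,… for (down ∧ left):
  j=0: fails
  j=1: fails
  j=2: fails
  j=3: holds
First hit at j=3, so smallest k = 3-0 = 3.

3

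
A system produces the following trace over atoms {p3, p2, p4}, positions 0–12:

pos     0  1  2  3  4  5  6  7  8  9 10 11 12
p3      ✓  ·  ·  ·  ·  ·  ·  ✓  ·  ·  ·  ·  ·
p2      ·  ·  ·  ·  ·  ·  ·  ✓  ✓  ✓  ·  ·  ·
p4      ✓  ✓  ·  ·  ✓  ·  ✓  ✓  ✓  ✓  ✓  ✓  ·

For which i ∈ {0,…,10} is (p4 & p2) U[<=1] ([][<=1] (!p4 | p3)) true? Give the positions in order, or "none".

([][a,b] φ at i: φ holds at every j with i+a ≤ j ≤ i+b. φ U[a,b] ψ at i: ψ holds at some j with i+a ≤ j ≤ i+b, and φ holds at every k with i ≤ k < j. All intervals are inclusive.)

2

Evaluate at each i in [0,10]:
  i=0: ✗ (no rhs in [0,1])
  i=1: ✗ (lhs fails at k=1 before rhs at j=2)
  i=2: ✓ (rhs at j=2)
  i=3: ✗ (no rhs in [3,4])
  i=4: ✗ (no rhs in [4,5])
  i=5: ✗ (no rhs in [5,6])
  i=6: ✗ (no rhs in [6,7])
  i=7: ✗ (no rhs in [7,8])
  i=8: ✗ (no rhs in [8,9])
  i=9: ✗ (no rhs in [9,10])
  i=10: ✗ (no rhs in [10,11])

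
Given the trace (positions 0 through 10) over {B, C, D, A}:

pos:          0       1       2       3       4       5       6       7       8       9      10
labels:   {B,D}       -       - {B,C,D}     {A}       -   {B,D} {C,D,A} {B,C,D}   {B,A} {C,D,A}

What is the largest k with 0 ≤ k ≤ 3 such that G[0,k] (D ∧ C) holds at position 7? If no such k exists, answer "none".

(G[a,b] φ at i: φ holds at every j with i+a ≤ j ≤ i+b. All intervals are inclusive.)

(D ∧ C) must hold from j=7 onward; find where it first fails.
  j=7: holds
  j=8: holds
  j=9: fails
Holds on [7,8], so largest k = 1.

1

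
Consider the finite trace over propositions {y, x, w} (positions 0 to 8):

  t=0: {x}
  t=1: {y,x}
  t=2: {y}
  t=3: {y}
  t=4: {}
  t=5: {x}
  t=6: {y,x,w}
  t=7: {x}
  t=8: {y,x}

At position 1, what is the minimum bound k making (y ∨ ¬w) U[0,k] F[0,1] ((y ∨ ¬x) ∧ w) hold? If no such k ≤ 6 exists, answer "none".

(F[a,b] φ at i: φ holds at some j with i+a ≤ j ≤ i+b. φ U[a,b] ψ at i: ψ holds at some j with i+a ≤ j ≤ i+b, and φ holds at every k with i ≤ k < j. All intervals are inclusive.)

4

Need earliest j ≥ 1 with F[0,1] ((y ∨ ¬x) ∧ w), and (y ∨ ¬w) at every k in [1,j-1].
  j=1: rhs fails.
  j=2: rhs fails.
  j=3: rhs fails.
  j=4: rhs fails.
  j=5: rhs holds; lhs holds on [1,4]. k = 4.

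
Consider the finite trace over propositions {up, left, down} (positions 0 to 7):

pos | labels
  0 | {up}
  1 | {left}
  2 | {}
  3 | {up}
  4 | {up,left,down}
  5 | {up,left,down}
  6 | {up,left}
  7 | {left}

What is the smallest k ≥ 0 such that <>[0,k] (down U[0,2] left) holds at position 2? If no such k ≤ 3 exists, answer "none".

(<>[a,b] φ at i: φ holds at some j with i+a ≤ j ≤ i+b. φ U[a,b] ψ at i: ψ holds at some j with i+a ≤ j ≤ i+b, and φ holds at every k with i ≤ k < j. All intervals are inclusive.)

2

Scan j = 2,3,… for (down U[0,2] left):
  j=2: fails
  j=3: fails
  j=4: holds
First hit at j=4, so smallest k = 4-2 = 2.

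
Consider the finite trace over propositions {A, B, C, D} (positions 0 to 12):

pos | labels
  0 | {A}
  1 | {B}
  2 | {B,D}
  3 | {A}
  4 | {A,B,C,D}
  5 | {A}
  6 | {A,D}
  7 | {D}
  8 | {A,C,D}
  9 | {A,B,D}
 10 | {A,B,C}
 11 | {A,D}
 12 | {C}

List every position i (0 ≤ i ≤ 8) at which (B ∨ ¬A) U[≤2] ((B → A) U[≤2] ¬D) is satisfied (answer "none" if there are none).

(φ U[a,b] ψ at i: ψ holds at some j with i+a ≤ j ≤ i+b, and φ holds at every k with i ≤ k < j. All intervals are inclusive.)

0, 1, 2, 3, 4, 5, 7, 8

Evaluate at each i in [0,8]:
  i=0: ✓ (rhs at j=0)
  i=1: ✓ (rhs at j=1)
  i=2: ✓ (rhs at j=3; lhs holds on [2,2])
  i=3: ✓ (rhs at j=3)
  i=4: ✓ (rhs at j=4)
  i=5: ✓ (rhs at j=5)
  i=6: ✗ (lhs fails at k=6 before rhs at j=8)
  i=7: ✓ (rhs at j=8; lhs holds on [7,7])
  i=8: ✓ (rhs at j=8)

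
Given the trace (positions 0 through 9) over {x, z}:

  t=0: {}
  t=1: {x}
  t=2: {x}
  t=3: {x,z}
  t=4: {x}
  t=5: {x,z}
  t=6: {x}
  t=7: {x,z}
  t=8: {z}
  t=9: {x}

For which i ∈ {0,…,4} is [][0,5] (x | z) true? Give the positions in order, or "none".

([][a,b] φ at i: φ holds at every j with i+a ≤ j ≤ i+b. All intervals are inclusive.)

Evaluate at each i in [0,4]:
  i=0: ✗ (fails at j=0)
  i=1: ✓ (all of [1,6])
  i=2: ✓ (all of [2,7])
  i=3: ✓ (all of [3,8])
  i=4: ✓ (all of [4,9])

1, 2, 3, 4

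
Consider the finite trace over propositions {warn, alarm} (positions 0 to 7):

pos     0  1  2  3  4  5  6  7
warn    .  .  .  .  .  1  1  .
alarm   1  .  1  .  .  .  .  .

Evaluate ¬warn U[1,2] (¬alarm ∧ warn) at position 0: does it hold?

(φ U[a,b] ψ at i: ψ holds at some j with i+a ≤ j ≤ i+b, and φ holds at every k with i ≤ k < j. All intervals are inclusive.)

No

Need some j in [1,2] with (¬alarm ∧ warn), and ¬warn at every k in [0,j-1].
  j=1: (¬alarm ∧ warn) false.
  j=2: (¬alarm ∧ warn) false.
No j in the window works → until fails.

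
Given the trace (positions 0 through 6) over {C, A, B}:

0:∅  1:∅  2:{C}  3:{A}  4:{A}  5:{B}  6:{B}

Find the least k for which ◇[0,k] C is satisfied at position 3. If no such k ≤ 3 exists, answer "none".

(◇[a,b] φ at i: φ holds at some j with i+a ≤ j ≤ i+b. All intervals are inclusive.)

Scan j = 3,4,… for C:
  j=3: fails
  j=4: fails
  j=5: fails
  j=6: fails
No j in [3,6] satisfies it → none.

none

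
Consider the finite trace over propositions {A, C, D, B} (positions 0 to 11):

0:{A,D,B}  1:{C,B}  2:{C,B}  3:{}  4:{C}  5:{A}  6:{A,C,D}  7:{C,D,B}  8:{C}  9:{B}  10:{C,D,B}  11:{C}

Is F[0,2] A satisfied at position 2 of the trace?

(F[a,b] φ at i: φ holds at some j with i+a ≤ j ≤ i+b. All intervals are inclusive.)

False

Check A at each j in [2,4]:
  j=2: false
  j=3: false
  j=4: false
No position in the window satisfies it → formula fails.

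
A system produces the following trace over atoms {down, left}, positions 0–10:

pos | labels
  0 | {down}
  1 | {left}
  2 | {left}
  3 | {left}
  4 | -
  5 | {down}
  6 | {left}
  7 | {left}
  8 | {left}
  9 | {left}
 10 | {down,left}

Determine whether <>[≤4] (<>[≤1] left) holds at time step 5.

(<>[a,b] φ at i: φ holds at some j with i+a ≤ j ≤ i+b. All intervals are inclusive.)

Check <>[≤1] left at each j in [5,9]:
  j=5: holds (witness at 6)
  j=6: holds (witness at 6)
  j=7: holds (witness at 7)
  j=8: holds (witness at 8)
  j=9: holds (witness at 9)
Found at j=5 → formula holds.

Yes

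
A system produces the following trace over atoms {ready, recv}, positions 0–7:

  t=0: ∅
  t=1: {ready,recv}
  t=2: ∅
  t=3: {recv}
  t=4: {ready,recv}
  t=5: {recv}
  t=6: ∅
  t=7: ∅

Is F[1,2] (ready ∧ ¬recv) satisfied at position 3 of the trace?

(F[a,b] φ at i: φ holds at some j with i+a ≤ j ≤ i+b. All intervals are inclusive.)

False

Check (ready ∧ ¬recv) at each j in [4,5]:
  j=4: false
  j=5: false
No position in the window satisfies it → formula fails.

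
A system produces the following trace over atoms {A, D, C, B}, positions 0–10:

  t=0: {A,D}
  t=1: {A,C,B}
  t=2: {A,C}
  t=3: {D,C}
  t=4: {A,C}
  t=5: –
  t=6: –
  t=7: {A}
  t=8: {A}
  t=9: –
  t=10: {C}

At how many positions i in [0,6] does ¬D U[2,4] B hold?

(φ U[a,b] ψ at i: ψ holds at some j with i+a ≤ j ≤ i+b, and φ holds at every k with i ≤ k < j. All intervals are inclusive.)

Evaluate at each i in [0,6]:
  i=0: ✗ (no rhs in [2,4])
  i=1: ✗ (no rhs in [3,5])
  i=2: ✗ (no rhs in [4,6])
  i=3: ✗ (no rhs in [5,7])
  i=4: ✗ (no rhs in [6,8])
  i=5: ✗ (no rhs in [7,9])
  i=6: ✗ (no rhs in [8,10])
Positions where it holds: {} → 0.

0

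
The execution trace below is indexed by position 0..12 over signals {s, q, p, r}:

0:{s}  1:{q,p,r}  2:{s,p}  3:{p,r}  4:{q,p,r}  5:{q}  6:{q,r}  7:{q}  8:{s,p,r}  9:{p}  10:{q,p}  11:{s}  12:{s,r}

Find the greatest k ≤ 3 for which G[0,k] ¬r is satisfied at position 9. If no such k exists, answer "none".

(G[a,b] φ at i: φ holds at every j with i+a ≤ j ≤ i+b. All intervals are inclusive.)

¬r must hold from j=9 onward; find where it first fails.
  j=9: holds
  j=10: holds
  j=11: holds
  j=12: fails
Holds on [9,11], so largest k = 2.

2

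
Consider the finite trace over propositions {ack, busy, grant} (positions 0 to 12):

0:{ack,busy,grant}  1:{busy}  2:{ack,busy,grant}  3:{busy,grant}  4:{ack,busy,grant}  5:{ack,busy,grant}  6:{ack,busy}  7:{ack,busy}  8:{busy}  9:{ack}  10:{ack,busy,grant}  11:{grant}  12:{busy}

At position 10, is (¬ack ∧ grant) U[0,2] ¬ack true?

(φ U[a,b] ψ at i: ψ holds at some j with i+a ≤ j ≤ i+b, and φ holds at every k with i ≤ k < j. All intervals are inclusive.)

Does not hold

Need some j in [10,12] with ¬ack, and (¬ack ∧ grant) at every k in [10,j-1].
  j=10: ¬ack false.
  j=11: ¬ack holds, but (¬ack ∧ grant) fails at k=10 → not this j.
  j=12: ¬ack holds, but (¬ack ∧ grant) fails at k=10 → not this j.
No j in the window works → until fails.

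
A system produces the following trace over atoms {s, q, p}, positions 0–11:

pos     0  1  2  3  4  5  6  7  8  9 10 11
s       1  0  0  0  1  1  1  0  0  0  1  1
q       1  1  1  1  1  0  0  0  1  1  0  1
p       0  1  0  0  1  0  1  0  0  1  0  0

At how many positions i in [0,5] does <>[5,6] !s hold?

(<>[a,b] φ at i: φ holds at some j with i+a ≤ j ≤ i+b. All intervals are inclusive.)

4

Evaluate at each i in [0,5]:
  i=0: ✗ (none in [5,6])
  i=1: ✓ (witness j=7)
  i=2: ✓ (witness j=7)
  i=3: ✓ (witness j=8)
  i=4: ✓ (witness j=9)
  i=5: ✗ (none in [10,11])
Positions where it holds: {1, 2, 3, 4} → 4.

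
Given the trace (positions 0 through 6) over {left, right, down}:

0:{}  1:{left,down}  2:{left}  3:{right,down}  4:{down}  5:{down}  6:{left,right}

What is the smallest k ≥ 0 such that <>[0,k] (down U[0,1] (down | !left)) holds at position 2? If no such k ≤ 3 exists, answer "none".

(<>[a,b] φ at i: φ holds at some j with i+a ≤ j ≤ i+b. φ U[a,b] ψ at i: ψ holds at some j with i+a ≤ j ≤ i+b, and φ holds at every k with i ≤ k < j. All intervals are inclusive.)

Scan j = 2,3,… for (down U[0,1] (down | !left)):
  j=2: fails
  j=3: holds
First hit at j=3, so smallest k = 3-2 = 1.

1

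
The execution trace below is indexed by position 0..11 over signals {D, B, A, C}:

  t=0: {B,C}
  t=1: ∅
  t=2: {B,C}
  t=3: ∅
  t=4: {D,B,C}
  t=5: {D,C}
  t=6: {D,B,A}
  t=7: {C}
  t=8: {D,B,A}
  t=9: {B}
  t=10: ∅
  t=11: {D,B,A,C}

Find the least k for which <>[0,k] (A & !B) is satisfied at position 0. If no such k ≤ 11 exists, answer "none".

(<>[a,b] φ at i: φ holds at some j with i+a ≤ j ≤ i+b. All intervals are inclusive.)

none

Scan j = 0,1,… for (A & !B):
  j=0: fails
  j=1: fails
  j=2: fails
  j=3: fails
  j=4: fails
  j=5: fails
  j=6: fails
  j=7: fails
  j=8: fails
  j=9: fails
  j=10: fails
  j=11: fails
No j in [0,11] satisfies it → none.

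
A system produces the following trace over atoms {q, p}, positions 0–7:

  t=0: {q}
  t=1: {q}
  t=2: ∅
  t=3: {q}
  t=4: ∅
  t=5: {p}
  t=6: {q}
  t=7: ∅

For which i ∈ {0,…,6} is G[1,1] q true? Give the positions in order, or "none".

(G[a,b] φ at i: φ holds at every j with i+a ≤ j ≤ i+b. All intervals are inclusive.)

0, 2, 5

Evaluate at each i in [0,6]:
  i=0: ✓ (all of [1,1])
  i=1: ✗ (fails at j=2)
  i=2: ✓ (all of [3,3])
  i=3: ✗ (fails at j=4)
  i=4: ✗ (fails at j=5)
  i=5: ✓ (all of [6,6])
  i=6: ✗ (fails at j=7)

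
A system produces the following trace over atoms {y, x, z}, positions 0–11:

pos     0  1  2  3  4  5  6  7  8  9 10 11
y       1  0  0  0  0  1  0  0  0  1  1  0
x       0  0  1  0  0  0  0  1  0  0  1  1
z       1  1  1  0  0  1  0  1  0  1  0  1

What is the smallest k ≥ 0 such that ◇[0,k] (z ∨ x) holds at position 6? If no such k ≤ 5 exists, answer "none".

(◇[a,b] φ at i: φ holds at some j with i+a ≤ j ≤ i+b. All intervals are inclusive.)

Scan j = 6,7,… for (z ∨ x):
  j=6: fails
  j=7: holds
First hit at j=7, so smallest k = 7-6 = 1.

1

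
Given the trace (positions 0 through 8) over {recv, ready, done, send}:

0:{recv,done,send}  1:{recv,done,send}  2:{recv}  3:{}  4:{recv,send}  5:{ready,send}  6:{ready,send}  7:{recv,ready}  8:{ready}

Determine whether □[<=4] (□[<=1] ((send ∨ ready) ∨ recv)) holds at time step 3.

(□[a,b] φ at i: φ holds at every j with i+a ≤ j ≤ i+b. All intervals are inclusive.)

Check □[<=1] ((send ∨ ready) ∨ recv) at every j in [3,7]:
  j=3: fails at 3
  j=4: holds on [4,5]
  j=5: holds on [5,6]
  j=6: holds on [6,7]
  j=7: holds on [7,8]
Fails at j=3 → formula fails.

Does not hold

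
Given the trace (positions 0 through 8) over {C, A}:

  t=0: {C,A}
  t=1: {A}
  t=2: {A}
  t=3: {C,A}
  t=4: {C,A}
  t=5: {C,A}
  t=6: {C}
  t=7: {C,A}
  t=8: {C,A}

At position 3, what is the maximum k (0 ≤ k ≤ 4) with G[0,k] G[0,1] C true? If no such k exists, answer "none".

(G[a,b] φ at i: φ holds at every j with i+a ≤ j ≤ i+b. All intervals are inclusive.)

G[0,1] C must hold from j=3 onward; find where it first fails.
  j=3: holds
  j=4: holds
  j=5: holds
  j=6: holds
  j=7: holds
Holds through j=7; largest k = 4.

4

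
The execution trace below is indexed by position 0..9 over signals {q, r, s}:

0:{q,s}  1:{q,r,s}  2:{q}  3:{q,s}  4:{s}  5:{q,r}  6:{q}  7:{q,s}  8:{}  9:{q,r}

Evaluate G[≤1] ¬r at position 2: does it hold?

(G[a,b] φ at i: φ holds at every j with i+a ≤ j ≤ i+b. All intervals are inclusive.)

Holds

Check ¬r at every j in [2,3]:
  j=2: true
  j=3: true
All positions satisfy it → formula holds.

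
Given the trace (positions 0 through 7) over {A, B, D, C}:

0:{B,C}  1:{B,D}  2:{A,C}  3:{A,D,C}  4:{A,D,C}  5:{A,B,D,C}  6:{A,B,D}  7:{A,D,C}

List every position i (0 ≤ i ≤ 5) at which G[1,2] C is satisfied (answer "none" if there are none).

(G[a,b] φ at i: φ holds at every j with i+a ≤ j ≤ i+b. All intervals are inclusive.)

1, 2, 3

Evaluate at each i in [0,5]:
  i=0: ✗ (fails at j=1)
  i=1: ✓ (all of [2,3])
  i=2: ✓ (all of [3,4])
  i=3: ✓ (all of [4,5])
  i=4: ✗ (fails at j=6)
  i=5: ✗ (fails at j=6)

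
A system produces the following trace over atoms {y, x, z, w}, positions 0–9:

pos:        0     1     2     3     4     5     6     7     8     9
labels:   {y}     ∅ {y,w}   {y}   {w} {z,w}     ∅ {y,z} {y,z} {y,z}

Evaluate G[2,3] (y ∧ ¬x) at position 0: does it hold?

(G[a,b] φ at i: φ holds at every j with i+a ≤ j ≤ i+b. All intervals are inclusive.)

Holds

Check (y ∧ ¬x) at every j in [2,3]:
  j=2: true
  j=3: true
All positions satisfy it → formula holds.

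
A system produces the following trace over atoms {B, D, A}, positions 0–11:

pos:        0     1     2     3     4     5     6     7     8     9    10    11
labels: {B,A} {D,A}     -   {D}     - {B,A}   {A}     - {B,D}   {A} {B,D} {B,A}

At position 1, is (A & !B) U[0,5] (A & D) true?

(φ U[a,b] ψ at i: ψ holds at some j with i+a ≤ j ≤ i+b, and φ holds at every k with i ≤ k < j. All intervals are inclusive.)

True

Need some j in [1,6] with (A & D), and (A & !B) at every k in [1,j-1].
  j=1: (A & D) holds; no prefix to check → satisfied.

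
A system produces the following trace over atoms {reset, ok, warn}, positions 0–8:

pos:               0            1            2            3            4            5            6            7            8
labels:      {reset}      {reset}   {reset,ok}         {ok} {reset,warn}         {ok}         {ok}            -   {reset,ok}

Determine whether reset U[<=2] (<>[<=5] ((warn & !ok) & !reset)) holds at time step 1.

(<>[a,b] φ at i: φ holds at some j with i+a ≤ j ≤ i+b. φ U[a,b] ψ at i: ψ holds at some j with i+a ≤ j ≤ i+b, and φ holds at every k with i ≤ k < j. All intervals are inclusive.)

Does not hold

Need some j in [1,3] with <>[<=5] ((warn & !ok) & !reset), and reset at every k in [1,j-1].
  j=1: <>[<=5] ((warn & !ok) & !reset) — fails (none in [1,6]).
  j=2: <>[<=5] ((warn & !ok) & !reset) — fails (none in [2,7]).
  j=3: <>[<=5] ((warn & !ok) & !reset) — fails (none in [3,8]).
No j in the window works → until fails.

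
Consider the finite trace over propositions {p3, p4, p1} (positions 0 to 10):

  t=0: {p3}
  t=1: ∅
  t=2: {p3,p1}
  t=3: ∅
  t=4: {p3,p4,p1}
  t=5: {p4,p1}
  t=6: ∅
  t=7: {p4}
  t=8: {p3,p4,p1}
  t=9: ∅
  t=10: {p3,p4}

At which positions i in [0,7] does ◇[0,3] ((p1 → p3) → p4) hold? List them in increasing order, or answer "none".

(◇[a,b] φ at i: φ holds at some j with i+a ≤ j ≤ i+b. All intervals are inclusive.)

1, 2, 3, 4, 5, 6, 7

Evaluate at each i in [0,7]:
  i=0: ✗ (none in [0,3])
  i=1: ✓ (witness j=4)
  i=2: ✓ (witness j=4)
  i=3: ✓ (witness j=4)
  i=4: ✓ (witness j=4)
  i=5: ✓ (witness j=5)
  i=6: ✓ (witness j=7)
  i=7: ✓ (witness j=7)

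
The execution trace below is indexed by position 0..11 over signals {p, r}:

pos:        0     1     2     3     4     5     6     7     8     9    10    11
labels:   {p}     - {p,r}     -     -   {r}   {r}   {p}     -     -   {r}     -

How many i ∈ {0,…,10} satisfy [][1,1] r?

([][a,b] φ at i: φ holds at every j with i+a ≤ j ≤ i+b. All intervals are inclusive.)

4

Evaluate at each i in [0,10]:
  i=0: ✗ (fails at j=1)
  i=1: ✓ (all of [2,2])
  i=2: ✗ (fails at j=3)
  i=3: ✗ (fails at j=4)
  i=4: ✓ (all of [5,5])
  i=5: ✓ (all of [6,6])
  i=6: ✗ (fails at j=7)
  i=7: ✗ (fails at j=8)
  i=8: ✗ (fails at j=9)
  i=9: ✓ (all of [10,10])
  i=10: ✗ (fails at j=11)
Positions where it holds: {1, 4, 5, 9} → 4.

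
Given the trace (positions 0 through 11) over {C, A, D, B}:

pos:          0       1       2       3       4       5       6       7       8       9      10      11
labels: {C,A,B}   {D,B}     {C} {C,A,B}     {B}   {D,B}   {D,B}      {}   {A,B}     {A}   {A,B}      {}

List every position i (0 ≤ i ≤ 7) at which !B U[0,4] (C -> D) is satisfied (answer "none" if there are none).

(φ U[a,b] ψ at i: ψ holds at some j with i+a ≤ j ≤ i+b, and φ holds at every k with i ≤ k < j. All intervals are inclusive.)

1, 4, 5, 6, 7

Evaluate at each i in [0,7]:
  i=0: ✗ (lhs fails at k=0 before rhs at j=1)
  i=1: ✓ (rhs at j=1)
  i=2: ✗ (lhs fails at k=3 before rhs at j=4)
  i=3: ✗ (lhs fails at k=3 before rhs at j=4)
  i=4: ✓ (rhs at j=4)
  i=5: ✓ (rhs at j=5)
  i=6: ✓ (rhs at j=6)
  i=7: ✓ (rhs at j=7)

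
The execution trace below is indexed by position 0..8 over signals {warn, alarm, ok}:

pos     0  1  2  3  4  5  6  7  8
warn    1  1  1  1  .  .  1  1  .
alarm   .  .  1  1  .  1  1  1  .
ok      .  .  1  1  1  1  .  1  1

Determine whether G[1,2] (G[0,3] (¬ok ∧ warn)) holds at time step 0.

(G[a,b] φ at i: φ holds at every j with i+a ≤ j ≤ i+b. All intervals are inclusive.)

Check G[0,3] (¬ok ∧ warn) at every j in [1,2]:
  j=1: fails at 2
  j=2: fails at 2
Fails at j=1 → formula fails.

No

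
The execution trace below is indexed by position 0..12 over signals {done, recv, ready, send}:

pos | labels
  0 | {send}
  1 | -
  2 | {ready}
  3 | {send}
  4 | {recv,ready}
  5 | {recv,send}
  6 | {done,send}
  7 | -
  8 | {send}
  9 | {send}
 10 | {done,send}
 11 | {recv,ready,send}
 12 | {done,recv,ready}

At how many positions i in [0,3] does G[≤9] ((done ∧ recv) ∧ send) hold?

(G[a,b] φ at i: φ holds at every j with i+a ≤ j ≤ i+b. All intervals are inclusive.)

0

Evaluate at each i in [0,3]:
  i=0: ✗ (fails at j=0)
  i=1: ✗ (fails at j=1)
  i=2: ✗ (fails at j=2)
  i=3: ✗ (fails at j=3)
Positions where it holds: {} → 0.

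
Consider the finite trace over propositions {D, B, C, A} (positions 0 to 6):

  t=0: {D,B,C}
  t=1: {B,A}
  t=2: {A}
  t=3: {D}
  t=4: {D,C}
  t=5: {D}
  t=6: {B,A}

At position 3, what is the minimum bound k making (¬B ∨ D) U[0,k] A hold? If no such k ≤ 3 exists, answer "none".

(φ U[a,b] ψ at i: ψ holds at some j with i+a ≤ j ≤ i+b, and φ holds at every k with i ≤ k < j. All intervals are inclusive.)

3

Need earliest j ≥ 3 with A, and (¬B ∨ D) at every k in [3,j-1].
  j=3: rhs fails.
  j=4: rhs fails.
  j=5: rhs fails.
  j=6: rhs holds; lhs holds on [3,5]. k = 3.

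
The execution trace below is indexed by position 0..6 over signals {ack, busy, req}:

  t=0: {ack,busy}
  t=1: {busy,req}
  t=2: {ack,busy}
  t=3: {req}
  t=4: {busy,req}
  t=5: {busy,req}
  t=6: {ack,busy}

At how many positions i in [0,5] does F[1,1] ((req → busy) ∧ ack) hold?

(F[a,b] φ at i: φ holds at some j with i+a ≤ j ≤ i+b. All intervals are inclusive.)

2

Evaluate at each i in [0,5]:
  i=0: ✗ (none in [1,1])
  i=1: ✓ (witness j=2)
  i=2: ✗ (none in [3,3])
  i=3: ✗ (none in [4,4])
  i=4: ✗ (none in [5,5])
  i=5: ✓ (witness j=6)
Positions where it holds: {1, 5} → 2.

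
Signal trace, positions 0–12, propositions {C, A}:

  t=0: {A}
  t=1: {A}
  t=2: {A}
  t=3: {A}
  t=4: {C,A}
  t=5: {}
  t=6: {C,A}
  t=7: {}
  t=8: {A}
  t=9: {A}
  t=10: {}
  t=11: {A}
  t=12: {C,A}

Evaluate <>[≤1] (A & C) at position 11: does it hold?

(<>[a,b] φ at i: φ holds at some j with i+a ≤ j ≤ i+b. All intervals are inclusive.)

Check (A & C) at each j in [11,12]:
  j=11: false
  j=12: true
Found at j=12 → formula holds.

True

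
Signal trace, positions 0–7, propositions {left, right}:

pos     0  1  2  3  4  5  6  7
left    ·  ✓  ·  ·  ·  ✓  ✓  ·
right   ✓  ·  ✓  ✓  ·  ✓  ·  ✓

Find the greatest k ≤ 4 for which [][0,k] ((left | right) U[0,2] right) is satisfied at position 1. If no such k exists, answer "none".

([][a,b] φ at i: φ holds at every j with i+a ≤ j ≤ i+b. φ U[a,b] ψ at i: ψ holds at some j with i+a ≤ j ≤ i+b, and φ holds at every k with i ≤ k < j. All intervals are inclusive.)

((left | right) U[0,2] right) must hold from j=1 onward; find where it first fails.
  j=1: holds
  j=2: holds
  j=3: holds
  j=4: fails
Holds on [1,3], so largest k = 2.

2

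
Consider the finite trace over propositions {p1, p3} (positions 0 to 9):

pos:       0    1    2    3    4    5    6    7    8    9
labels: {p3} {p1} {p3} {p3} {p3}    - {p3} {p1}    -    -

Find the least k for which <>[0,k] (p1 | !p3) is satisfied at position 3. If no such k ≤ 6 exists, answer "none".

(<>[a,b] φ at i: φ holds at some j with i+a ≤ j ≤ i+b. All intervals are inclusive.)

2

Scan j = 3,4,… for (p1 | !p3):
  j=3: fails
  j=4: fails
  j=5: holds
First hit at j=5, so smallest k = 5-3 = 2.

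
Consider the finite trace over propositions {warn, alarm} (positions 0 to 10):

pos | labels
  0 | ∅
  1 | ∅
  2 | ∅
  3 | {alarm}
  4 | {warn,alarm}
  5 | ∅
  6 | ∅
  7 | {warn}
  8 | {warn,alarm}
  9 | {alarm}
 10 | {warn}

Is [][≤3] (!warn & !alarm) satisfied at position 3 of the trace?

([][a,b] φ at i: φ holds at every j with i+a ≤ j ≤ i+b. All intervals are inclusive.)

Check (!warn & !alarm) at every j in [3,6]:
  j=3: false
  j=4: false
  j=5: true
  j=6: true
Fails at j=3 → formula fails.

False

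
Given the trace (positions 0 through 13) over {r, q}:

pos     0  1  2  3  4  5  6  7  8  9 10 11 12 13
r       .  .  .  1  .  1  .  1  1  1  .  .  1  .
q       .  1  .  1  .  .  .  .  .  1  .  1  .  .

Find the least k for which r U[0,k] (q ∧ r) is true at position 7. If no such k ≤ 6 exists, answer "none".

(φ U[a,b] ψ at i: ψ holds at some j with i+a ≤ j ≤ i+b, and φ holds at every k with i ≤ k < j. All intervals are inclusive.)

Need earliest j ≥ 7 with (q ∧ r), and r at every k in [7,j-1].
  j=7: rhs fails.
  j=8: rhs fails.
  j=9: rhs holds; lhs holds on [7,8]. k = 2.

2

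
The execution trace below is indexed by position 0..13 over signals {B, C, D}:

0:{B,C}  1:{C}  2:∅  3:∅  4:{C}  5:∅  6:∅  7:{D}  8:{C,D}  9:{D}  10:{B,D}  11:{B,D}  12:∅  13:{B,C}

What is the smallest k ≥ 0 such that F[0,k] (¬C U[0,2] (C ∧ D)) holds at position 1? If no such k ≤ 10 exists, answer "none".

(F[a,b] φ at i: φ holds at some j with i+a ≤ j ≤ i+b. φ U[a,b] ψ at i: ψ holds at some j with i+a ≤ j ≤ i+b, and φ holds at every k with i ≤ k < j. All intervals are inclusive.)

5

Scan j = 1,2,… for (¬C U[0,2] (C ∧ D)):
  j=1: fails
  j=2: fails
  j=3: fails
  j=4: fails
  j=5: fails
  j=6: holds
First hit at j=6, so smallest k = 6-1 = 5.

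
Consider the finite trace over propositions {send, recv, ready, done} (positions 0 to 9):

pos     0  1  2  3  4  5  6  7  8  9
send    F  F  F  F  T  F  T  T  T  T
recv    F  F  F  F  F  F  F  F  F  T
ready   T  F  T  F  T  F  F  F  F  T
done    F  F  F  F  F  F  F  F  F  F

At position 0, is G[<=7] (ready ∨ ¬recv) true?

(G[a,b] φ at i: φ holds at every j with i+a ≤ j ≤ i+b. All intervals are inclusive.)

Check (ready ∨ ¬recv) at every j in [0,7]:
  j=0: true
  j=1: true
  j=2: true
  j=3: true
  j=4: true
  j=5: true
  j=6: true
  j=7: true
All positions satisfy it → formula holds.

True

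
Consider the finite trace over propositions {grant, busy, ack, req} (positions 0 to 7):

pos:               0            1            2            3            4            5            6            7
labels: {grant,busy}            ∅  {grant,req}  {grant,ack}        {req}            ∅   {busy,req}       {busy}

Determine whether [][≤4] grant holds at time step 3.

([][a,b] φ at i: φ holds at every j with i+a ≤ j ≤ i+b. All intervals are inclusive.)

No

Check grant at every j in [3,7]:
  j=3: true
  j=4: false
  j=5: false
  j=6: false
  j=7: false
Fails at j=4 → formula fails.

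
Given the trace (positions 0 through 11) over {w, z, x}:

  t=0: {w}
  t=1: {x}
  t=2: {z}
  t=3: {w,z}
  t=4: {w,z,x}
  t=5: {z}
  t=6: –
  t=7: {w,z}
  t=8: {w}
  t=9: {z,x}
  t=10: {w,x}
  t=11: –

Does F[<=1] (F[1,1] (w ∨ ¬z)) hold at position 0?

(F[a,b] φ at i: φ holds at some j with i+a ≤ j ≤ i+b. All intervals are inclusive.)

Check F[1,1] (w ∨ ¬z) at each j in [0,1]:
  j=0: holds (witness at 1)
  j=1: fails (none in [2,2])
Found at j=0 → formula holds.

True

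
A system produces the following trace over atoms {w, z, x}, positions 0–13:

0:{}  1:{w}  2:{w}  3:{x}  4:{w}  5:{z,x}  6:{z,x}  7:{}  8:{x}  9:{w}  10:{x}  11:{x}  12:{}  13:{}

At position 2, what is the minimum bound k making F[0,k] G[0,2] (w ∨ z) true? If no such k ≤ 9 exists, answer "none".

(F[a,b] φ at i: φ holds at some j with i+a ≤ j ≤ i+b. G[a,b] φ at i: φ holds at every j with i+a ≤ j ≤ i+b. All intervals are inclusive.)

Scan j = 2,3,… for G[0,2] (w ∨ z):
  j=2: fails
  j=3: fails
  j=4: holds
First hit at j=4, so smallest k = 4-2 = 2.

2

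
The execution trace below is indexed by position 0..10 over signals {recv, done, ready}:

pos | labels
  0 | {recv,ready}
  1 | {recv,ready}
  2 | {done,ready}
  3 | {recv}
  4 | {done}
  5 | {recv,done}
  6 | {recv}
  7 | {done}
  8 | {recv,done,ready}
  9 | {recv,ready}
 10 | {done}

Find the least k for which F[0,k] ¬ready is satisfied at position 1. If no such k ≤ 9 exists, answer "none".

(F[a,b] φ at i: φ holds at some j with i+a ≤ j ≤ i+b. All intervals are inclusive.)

Scan j = 1,2,… for ¬ready:
  j=1: fails
  j=2: fails
  j=3: holds
First hit at j=3, so smallest k = 3-1 = 2.

2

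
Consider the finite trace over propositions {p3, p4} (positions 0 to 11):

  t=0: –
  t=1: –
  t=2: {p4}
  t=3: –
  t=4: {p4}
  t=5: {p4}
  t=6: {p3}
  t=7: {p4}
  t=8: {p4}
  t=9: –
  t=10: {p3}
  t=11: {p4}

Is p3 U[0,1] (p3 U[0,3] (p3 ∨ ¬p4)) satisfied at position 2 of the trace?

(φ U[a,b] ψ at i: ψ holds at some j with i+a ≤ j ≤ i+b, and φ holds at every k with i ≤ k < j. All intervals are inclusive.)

Need some j in [2,3] with (p3 U[0,3] (p3 ∨ ¬p4)), and p3 at every k in [2,j-1].
  j=2: (p3 U[0,3] (p3 ∨ ¬p4)) — fails.
  j=3: (p3 U[0,3] (p3 ∨ ¬p4)) holds, but p3 fails at k=2 → not this j.
No j in the window works → until fails.

Does not hold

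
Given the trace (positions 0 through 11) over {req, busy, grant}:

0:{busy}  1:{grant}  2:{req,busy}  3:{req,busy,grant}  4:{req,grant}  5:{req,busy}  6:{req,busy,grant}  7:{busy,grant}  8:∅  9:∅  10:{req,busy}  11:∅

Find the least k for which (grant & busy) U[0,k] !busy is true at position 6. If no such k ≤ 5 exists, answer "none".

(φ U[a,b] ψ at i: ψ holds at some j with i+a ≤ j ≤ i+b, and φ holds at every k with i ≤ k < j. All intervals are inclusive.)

Need earliest j ≥ 6 with !busy, and (grant & busy) at every k in [6,j-1].
  j=6: rhs fails.
  j=7: rhs fails.
  j=8: rhs holds; lhs holds on [6,7]. k = 2.

2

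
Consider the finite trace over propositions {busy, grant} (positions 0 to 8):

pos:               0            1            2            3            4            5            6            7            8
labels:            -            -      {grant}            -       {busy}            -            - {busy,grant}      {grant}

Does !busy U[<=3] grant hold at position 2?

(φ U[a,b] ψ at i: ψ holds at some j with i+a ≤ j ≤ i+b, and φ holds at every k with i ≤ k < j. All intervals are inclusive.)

Holds

Need some j in [2,5] with grant, and !busy at every k in [2,j-1].
  j=2: grant holds; no prefix to check → satisfied.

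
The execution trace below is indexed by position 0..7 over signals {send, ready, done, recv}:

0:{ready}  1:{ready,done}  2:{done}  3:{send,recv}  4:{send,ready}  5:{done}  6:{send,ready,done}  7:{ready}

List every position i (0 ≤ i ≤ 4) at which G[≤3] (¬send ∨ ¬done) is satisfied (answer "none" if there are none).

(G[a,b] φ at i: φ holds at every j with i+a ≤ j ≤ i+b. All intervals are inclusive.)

Evaluate at each i in [0,4]:
  i=0: ✓ (all of [0,3])
  i=1: ✓ (all of [1,4])
  i=2: ✓ (all of [2,5])
  i=3: ✗ (fails at j=6)
  i=4: ✗ (fails at j=6)

0, 1, 2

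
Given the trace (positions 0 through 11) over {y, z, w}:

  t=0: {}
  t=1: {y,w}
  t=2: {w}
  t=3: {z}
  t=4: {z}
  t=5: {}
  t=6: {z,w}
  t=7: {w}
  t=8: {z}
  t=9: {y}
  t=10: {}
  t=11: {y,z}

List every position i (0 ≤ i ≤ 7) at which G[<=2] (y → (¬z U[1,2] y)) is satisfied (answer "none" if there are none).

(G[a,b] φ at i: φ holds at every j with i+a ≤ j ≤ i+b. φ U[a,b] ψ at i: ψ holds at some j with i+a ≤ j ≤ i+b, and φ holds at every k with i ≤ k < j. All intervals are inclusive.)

Evaluate at each i in [0,7]:
  i=0: ✗ (fails at j=1)
  i=1: ✗ (fails at j=1)
  i=2: ✓ (all of [2,4])
  i=3: ✓ (all of [3,5])
  i=4: ✓ (all of [4,6])
  i=5: ✓ (all of [5,7])
  i=6: ✓ (all of [6,8])
  i=7: ✓ (all of [7,9])

2, 3, 4, 5, 6, 7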